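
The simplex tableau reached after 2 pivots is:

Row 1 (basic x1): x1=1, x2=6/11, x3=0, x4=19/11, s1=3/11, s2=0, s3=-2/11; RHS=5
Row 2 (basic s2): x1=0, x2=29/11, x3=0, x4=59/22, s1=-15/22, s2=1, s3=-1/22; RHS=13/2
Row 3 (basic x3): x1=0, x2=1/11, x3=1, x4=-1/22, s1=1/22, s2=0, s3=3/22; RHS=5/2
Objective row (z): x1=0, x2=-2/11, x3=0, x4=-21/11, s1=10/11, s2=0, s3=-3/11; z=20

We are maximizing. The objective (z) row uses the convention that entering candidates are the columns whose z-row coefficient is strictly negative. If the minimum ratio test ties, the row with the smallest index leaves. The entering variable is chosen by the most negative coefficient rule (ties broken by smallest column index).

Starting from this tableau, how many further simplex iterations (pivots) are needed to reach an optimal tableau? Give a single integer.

pivot: x4 in, s2 out → z = 1453/59
pivot: s3 in, x3 out → z = 61/2
No improving column remains; optimal.

2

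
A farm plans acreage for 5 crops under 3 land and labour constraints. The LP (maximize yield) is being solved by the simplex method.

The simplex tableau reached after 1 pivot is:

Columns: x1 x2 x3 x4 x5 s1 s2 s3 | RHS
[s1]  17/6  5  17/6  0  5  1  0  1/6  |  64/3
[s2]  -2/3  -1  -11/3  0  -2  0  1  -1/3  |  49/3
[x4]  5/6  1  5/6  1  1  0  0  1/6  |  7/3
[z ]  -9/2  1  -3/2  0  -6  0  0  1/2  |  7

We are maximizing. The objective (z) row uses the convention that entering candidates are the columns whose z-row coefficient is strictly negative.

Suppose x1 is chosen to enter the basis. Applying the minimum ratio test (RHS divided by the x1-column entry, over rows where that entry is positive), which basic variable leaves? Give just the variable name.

x4

Ratios: row 1 (s1): (64/3)/(17/6) = 128/17; row 2 (s2): entry -2/3 ≤ 0, skip; row 3 (x4): (7/3)/(5/6) = 14/5.
Minimum ratio 14/5 is in the x4 row, so x4 leaves.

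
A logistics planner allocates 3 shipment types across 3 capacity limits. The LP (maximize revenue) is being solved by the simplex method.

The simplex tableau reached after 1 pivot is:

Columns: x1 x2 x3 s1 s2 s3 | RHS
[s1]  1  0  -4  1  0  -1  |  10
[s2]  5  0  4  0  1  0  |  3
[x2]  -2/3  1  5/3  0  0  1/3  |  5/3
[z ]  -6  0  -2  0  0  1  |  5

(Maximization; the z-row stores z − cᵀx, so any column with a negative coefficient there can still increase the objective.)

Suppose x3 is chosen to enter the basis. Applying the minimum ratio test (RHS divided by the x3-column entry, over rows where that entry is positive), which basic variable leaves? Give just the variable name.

s2

Ratios: row 1 (s1): entry -4 ≤ 0, skip; row 2 (s2): 3/4 = 3/4; row 3 (x2): (5/3)/(5/3) = 1.
Minimum ratio 3/4 is in the s2 row, so s2 leaves.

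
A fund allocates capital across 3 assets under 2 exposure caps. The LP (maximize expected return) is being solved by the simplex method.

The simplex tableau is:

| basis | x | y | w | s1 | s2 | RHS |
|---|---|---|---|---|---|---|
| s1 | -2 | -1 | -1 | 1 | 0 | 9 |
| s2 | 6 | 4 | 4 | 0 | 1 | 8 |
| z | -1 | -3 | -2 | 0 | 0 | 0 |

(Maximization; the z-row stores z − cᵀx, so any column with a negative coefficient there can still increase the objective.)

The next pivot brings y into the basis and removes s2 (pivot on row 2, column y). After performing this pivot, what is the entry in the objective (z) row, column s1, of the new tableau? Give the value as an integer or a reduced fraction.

0

Pivot element is row 2, column y: 4.
Normalize row 2: new (row 2, s1) = 0/4 = 0.
z-row ← z-row − (-3)·(new row 2): 0 − (-3)·0 = 0.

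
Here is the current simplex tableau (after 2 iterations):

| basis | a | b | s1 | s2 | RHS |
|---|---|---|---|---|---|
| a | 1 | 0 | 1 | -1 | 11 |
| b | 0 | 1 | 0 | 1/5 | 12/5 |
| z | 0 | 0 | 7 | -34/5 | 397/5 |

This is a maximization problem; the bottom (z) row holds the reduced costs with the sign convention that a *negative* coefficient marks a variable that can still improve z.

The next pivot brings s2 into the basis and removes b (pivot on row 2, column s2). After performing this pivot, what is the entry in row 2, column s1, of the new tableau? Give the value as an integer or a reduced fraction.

0

Pivot element is row 2, column s2: 1/5.
Normalize row 2: new (row 2, s1) = 0/(1/5) = 0.
Row 2 is the pivot row, so the entry is 0.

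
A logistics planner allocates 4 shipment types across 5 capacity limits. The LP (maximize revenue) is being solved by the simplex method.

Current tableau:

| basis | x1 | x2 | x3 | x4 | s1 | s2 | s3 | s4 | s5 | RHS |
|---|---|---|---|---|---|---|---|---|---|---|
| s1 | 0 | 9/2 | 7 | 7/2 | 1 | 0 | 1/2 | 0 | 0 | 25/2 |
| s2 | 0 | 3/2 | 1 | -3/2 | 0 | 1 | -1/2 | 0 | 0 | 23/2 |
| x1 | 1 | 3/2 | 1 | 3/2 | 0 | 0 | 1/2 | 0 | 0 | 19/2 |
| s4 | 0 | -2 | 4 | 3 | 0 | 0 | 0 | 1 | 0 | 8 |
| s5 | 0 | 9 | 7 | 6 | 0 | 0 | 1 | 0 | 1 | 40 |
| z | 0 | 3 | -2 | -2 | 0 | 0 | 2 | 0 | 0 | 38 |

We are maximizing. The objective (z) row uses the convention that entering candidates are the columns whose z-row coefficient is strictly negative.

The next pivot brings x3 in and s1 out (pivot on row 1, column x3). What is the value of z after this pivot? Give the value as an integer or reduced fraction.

Minimum ratio for x3: (25/2)/7 = 25/14.
z changes by −(z-row coeff of x3)·ratio = −(-2)·(25/14) = 25/7.
New z = 38 + (25/7) = 291/7.

291/7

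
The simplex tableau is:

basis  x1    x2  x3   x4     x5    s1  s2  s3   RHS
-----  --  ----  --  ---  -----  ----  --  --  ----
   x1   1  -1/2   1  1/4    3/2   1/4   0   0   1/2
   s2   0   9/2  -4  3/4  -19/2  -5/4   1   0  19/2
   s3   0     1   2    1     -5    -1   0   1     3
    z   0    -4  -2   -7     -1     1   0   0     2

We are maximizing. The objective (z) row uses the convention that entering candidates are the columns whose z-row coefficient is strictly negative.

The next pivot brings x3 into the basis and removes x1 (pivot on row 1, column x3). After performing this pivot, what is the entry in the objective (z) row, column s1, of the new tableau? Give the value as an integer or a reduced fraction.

Pivot element is row 1, column x3: 1.
Normalize row 1: new (row 1, s1) = (1/4)/1 = 1/4.
z-row ← z-row − (-2)·(new row 1): 1 − (-2)·(1/4) = 3/2.

3/2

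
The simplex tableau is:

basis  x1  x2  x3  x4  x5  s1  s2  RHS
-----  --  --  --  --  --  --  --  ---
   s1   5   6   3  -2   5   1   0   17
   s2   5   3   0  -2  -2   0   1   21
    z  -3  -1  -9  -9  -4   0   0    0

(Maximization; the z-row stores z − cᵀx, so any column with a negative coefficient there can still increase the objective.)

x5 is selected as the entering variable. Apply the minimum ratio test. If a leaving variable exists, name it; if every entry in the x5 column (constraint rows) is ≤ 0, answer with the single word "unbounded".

s1

Ratios: row 1 (s1): 17/5 = 17/5; row 2 (s2): entry -2 ≤ 0, skip.
Minimum ratio is in the s1 row, so s1 leaves.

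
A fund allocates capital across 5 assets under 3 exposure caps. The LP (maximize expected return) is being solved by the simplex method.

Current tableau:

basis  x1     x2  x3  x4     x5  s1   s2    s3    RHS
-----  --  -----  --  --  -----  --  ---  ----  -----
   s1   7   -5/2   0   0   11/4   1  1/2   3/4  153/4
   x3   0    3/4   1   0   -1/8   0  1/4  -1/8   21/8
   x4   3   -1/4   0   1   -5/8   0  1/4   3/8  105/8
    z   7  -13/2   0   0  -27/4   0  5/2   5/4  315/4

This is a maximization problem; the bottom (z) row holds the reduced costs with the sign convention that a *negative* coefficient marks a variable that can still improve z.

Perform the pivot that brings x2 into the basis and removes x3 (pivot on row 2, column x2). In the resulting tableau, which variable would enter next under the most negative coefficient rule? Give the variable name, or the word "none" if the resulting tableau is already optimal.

x5

Pivot element 3/4. New z-row = old z-row − (-13/2)·(row 2/(3/4)).
Updated z-row coefficients: x1: 7, x2: 0, x3: 26/3, x4: 0, x5: -47/6, s1: 0, s2: 14/3, s3: 1/6.
The most negative is -47/6 in column x5, so x5 would enter next.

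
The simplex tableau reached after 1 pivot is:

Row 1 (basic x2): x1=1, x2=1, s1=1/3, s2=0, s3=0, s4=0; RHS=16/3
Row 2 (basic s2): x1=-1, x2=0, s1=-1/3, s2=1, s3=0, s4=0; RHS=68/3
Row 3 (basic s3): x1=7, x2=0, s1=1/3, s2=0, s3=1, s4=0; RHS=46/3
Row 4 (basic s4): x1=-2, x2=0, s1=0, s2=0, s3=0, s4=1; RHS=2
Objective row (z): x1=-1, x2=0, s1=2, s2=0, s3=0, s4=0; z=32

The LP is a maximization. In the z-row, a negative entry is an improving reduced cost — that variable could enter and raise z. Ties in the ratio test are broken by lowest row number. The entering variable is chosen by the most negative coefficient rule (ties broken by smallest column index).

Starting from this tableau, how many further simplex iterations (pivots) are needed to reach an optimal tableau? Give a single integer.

1

pivot: x1 in, s3 out → z = 718/21
No improving column remains; optimal.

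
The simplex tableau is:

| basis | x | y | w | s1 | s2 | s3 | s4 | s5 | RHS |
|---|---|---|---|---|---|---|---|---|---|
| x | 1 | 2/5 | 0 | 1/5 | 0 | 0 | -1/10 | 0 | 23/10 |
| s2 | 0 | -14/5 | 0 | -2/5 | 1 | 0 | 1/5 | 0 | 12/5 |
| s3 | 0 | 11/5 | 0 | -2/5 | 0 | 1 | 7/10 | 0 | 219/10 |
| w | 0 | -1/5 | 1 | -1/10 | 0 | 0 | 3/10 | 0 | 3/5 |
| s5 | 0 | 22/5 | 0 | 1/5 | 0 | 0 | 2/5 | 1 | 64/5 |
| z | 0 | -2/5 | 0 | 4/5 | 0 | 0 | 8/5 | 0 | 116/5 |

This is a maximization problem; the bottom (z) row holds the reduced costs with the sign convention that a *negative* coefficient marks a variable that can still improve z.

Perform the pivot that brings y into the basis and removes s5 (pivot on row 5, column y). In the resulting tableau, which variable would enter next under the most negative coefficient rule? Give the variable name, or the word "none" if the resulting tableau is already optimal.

none

Pivot element 22/5. New z-row = old z-row − (-2/5)·(row 5/(22/5)).
Updated z-row coefficients: x: 0, y: 0, w: 0, s1: 9/11, s2: 0, s3: 0, s4: 18/11, s5: 1/11.
No coefficient is strictly negative; the tableau after this pivot is optimal.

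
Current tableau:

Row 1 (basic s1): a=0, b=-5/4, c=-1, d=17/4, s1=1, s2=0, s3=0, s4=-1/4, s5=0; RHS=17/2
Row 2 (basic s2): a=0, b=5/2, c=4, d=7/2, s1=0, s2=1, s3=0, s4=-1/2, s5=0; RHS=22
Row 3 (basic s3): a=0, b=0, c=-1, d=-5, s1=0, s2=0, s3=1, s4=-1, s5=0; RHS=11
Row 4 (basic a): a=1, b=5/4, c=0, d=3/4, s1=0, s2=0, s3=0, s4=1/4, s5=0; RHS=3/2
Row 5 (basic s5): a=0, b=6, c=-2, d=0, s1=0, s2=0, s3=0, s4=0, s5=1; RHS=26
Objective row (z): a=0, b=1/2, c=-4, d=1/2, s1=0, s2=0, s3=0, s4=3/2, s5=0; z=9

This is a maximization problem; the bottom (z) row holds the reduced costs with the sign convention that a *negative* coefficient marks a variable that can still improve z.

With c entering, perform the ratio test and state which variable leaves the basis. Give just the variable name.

s2

Ratios: row 1 (s1): entry -1 ≤ 0, skip; row 2 (s2): 22/4 = 11/2; row 3 (s3): entry -1 ≤ 0, skip; row 4 (a): entry 0 ≤ 0, skip; row 5 (s5): entry -2 ≤ 0, skip.
Minimum ratio 11/2 is in the s2 row, so s2 leaves.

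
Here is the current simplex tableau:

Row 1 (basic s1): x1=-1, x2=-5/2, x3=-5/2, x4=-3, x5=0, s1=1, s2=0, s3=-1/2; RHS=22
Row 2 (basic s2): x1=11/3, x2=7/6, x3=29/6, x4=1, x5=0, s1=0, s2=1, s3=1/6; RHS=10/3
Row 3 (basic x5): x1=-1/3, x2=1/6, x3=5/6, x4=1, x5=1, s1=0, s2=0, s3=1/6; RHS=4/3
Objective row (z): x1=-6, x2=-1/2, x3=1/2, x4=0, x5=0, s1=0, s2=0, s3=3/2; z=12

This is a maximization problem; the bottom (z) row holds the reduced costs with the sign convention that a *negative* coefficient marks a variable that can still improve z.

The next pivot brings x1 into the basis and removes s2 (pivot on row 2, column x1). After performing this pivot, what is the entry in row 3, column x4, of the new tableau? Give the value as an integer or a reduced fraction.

12/11

Pivot element is row 2, column x1: 11/3.
Normalize row 2: new (row 2, x4) = 1/(11/3) = 3/11.
row 3 ← row 3 − (-1/3)·(new row 2): 1 − (-1/3)·(3/11) = 12/11.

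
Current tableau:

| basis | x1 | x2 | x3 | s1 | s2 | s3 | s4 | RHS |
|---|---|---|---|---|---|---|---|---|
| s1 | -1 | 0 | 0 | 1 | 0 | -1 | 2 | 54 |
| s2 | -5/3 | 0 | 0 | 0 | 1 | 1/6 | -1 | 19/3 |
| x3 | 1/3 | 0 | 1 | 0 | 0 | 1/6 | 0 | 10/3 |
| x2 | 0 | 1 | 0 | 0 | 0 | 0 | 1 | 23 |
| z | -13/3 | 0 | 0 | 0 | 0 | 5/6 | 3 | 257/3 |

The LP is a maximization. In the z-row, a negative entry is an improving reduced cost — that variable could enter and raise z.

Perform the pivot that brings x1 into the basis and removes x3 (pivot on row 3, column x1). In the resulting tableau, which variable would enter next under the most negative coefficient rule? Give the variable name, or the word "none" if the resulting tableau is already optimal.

Pivot element 1/3. New z-row = old z-row − (-13/3)·(row 3/(1/3)).
Updated z-row coefficients: x1: 0, x2: 0, x3: 13, s1: 0, s2: 0, s3: 3, s4: 3.
No coefficient is strictly negative; the tableau after this pivot is optimal.

none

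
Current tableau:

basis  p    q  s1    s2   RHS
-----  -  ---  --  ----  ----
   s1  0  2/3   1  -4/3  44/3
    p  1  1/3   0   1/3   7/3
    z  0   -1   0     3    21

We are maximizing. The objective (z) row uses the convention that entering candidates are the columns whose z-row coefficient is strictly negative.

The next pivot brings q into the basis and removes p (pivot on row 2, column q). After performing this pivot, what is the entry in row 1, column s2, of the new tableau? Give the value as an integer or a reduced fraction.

-2

Pivot element is row 2, column q: 1/3.
Normalize row 2: new (row 2, s2) = (1/3)/(1/3) = 1.
row 1 ← row 1 − (2/3)·(new row 2): -4/3 − (2/3)·1 = -2.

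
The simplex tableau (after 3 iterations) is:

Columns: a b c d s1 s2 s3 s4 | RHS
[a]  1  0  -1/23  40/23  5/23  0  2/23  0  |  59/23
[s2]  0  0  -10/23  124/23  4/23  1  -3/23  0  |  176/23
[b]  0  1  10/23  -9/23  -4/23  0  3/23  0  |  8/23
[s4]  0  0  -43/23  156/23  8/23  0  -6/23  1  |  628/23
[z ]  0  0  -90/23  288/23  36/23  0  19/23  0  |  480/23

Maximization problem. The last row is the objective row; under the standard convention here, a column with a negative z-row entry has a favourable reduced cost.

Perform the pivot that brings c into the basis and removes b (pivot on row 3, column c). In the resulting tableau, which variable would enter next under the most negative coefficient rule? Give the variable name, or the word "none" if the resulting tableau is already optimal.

Pivot element 10/23. New z-row = old z-row − (-90/23)·(row 3/(10/23)).
Updated z-row coefficients: a: 0, b: 9, c: 0, d: 9, s1: 0, s2: 0, s3: 2, s4: 0.
No coefficient is strictly negative; the tableau after this pivot is optimal.

none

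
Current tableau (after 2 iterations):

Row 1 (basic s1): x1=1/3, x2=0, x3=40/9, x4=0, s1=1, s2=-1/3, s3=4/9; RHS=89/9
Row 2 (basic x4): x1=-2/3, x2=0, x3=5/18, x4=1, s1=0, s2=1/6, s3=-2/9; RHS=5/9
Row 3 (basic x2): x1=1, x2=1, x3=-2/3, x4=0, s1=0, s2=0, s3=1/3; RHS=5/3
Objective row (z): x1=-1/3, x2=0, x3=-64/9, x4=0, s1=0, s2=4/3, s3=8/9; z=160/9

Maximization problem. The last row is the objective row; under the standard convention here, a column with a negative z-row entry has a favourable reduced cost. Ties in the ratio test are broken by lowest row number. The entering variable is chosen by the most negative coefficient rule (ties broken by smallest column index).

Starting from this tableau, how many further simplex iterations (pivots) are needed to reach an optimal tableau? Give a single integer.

pivot: x3 in, x4 out → z = 32
pivot: x1 in, s1 out → z = 1847/55
No improving column remains; optimal.

2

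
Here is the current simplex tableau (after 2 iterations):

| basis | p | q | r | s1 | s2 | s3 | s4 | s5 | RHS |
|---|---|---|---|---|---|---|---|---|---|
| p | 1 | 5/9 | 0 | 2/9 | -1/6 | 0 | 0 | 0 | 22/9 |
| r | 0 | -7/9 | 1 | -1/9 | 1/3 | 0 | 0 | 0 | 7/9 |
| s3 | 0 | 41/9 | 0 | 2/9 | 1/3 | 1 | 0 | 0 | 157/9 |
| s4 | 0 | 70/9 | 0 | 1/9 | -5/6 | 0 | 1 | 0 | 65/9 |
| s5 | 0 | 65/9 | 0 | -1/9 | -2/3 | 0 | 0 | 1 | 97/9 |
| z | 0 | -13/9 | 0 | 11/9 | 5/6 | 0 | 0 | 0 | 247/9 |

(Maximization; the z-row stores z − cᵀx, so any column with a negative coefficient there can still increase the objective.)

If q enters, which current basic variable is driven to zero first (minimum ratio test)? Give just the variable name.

s4

Ratios: row 1 (p): (22/9)/(5/9) = 22/5; row 2 (r): entry -7/9 ≤ 0, skip; row 3 (s3): (157/9)/(41/9) = 157/41; row 4 (s4): (65/9)/(70/9) = 13/14; row 5 (s5): (97/9)/(65/9) = 97/65.
Minimum ratio 13/14 is in the s4 row, so s4 leaves.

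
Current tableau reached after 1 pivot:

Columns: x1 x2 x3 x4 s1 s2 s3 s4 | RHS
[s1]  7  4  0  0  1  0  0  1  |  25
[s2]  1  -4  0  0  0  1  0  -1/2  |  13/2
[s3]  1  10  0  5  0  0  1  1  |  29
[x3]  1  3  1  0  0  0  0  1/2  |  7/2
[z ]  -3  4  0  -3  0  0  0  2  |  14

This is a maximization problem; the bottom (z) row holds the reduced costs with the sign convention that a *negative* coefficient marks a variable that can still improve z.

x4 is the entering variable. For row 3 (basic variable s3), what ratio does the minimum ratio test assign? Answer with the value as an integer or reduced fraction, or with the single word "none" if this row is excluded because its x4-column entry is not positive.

29/5

Ratio = RHS / (x4 entry) = 29 / 5 = 29/5.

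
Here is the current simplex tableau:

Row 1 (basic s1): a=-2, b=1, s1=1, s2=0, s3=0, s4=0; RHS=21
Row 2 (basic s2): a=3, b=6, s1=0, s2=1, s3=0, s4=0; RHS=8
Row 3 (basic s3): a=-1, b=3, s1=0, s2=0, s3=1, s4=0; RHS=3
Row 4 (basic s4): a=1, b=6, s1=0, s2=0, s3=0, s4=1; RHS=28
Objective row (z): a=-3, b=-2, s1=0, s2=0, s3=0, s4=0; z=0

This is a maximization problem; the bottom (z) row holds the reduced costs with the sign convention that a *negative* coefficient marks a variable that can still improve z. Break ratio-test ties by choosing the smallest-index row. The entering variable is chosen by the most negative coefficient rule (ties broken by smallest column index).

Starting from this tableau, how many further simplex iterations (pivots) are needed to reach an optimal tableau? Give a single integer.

1

pivot: a in, s2 out → z = 8
No improving column remains; optimal.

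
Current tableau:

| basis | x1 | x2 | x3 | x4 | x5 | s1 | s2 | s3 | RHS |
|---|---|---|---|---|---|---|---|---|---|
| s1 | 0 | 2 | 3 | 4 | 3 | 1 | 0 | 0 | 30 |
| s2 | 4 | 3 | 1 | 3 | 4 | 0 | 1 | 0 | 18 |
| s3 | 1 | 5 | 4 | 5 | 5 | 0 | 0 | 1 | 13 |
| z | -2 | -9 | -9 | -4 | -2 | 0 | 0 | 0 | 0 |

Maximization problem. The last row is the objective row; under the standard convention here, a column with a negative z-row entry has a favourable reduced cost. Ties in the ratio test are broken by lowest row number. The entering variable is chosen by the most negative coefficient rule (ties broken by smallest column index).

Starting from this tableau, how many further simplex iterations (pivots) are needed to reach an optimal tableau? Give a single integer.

2

pivot: x2 in, s3 out → z = 117/5
pivot: x3 in, x2 out → z = 117/4
No improving column remains; optimal.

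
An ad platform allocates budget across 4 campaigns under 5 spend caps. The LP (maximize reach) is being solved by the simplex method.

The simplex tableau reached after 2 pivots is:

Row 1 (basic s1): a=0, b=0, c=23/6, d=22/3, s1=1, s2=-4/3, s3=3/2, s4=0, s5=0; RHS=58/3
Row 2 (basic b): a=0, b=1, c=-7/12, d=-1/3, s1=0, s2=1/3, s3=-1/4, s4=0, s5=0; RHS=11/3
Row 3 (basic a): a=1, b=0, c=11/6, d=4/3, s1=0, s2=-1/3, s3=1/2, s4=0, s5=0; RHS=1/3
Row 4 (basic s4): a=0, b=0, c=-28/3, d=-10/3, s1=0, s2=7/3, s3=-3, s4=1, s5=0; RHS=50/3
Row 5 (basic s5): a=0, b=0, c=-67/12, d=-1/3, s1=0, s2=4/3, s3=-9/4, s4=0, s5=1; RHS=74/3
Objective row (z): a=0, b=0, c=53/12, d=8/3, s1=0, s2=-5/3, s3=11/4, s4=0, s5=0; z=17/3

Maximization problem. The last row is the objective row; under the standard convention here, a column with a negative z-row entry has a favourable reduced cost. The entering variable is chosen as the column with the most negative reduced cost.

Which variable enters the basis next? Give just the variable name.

s2

Objective-row coefficients: a: 0, b: 0, c: 53/12, d: 8/3, s1: 0, s2: -5/3, s3: 11/4, s4: 0, s5: 0.
The most negative is -5/3 in column s2, so s2 enters.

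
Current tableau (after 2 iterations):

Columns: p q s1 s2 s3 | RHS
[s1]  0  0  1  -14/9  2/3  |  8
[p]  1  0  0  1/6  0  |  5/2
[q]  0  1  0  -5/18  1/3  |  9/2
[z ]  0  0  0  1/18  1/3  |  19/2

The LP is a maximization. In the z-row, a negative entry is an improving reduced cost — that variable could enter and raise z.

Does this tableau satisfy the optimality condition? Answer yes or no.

No objective-row coefficient is strictly negative, so no entering variable exists; the tableau is optimal.

yes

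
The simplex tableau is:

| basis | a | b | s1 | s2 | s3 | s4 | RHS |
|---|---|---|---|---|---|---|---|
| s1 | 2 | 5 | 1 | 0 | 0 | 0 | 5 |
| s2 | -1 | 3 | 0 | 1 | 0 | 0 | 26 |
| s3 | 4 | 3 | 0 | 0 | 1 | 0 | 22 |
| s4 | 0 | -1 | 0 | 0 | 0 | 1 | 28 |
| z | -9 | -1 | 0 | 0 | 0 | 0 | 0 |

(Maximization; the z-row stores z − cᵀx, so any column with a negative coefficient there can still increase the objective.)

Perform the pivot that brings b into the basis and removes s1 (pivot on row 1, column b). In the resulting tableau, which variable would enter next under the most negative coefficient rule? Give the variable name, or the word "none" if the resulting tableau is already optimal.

a

Pivot element 5. New z-row = old z-row − (-1)·(row 1/5).
Updated z-row coefficients: a: -43/5, b: 0, s1: 1/5, s2: 0, s3: 0, s4: 0.
The most negative is -43/5 in column a, so a would enter next.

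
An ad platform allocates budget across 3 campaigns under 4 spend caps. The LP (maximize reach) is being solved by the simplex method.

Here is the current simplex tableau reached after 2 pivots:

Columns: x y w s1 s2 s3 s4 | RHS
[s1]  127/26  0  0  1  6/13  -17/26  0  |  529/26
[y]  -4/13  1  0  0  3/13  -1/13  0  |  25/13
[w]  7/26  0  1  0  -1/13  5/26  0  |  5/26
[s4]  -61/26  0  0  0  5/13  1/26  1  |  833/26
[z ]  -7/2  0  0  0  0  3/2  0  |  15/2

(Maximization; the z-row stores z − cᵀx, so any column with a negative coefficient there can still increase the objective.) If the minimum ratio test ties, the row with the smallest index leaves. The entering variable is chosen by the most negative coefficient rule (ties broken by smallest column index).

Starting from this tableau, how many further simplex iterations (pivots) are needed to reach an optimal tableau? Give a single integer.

pivot: x in, w out → z = 10
pivot: s2 in, s1 out → z = 248/13
No improving column remains; optimal.

2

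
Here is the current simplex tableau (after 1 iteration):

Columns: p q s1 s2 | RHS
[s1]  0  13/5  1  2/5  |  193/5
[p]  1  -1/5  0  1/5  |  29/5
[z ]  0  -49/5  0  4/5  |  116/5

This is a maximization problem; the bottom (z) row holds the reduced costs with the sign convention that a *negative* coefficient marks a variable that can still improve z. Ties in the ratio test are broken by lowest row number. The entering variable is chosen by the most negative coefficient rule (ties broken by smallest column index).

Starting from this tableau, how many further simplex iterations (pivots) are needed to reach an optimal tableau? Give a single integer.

1

pivot: q in, s1 out → z = 2193/13
No improving column remains; optimal.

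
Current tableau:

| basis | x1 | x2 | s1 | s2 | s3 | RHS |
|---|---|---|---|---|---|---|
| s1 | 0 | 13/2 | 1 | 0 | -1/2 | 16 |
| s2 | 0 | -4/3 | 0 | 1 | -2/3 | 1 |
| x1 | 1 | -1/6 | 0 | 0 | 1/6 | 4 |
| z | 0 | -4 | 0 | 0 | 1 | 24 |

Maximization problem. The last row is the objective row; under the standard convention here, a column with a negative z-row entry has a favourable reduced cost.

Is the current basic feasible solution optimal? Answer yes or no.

Column x2 has objective-row coefficient -4, which is negative; an improving pivot exists, so not yet optimal.

no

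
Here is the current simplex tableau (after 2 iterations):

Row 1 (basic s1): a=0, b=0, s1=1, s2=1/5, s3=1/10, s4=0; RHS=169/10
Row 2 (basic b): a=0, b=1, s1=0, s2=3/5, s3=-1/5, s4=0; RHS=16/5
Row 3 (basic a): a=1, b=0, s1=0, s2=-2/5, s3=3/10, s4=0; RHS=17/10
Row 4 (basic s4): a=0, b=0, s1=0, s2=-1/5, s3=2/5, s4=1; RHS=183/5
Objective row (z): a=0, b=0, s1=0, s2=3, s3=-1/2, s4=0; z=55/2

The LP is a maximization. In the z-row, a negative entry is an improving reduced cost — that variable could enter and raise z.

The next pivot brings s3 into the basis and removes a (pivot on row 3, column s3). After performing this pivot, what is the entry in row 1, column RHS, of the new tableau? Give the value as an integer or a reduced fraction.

49/3

Pivot element is row 3, column s3: 3/10.
Normalize row 3: new (row 3, RHS) = (17/10)/(3/10) = 17/3.
row 1 ← row 1 − (1/10)·(new row 3): 169/10 − (1/10)·(17/3) = 49/3.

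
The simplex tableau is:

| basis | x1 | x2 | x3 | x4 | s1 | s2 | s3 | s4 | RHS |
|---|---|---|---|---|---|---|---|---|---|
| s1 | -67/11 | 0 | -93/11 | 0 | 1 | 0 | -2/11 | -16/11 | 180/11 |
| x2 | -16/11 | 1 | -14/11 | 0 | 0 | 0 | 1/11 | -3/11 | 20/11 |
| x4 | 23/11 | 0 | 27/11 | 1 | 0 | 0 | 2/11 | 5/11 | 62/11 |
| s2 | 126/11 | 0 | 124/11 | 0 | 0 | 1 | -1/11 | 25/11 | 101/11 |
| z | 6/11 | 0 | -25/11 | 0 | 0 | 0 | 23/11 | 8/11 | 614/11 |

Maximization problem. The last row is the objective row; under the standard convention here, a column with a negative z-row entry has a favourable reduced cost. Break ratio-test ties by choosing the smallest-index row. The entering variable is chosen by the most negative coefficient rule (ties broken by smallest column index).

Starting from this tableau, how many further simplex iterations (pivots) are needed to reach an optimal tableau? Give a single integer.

pivot: x3 in, s2 out → z = 7151/124
No improving column remains; optimal.

1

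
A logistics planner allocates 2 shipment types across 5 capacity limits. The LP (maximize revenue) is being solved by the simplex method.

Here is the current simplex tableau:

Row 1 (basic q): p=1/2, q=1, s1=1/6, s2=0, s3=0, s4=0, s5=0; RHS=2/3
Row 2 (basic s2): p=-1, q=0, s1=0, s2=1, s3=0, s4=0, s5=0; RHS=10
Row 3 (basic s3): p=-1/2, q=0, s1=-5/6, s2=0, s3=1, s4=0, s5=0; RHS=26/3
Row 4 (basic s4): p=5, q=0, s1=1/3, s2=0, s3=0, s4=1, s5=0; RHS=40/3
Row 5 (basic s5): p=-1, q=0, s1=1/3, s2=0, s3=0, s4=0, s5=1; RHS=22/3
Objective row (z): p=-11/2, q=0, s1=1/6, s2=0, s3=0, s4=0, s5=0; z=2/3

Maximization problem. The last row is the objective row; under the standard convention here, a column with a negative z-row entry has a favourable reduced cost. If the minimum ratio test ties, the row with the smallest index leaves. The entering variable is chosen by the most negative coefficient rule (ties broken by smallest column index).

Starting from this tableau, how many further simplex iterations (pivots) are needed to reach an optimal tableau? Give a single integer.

1

pivot: p in, q out → z = 8
No improving column remains; optimal.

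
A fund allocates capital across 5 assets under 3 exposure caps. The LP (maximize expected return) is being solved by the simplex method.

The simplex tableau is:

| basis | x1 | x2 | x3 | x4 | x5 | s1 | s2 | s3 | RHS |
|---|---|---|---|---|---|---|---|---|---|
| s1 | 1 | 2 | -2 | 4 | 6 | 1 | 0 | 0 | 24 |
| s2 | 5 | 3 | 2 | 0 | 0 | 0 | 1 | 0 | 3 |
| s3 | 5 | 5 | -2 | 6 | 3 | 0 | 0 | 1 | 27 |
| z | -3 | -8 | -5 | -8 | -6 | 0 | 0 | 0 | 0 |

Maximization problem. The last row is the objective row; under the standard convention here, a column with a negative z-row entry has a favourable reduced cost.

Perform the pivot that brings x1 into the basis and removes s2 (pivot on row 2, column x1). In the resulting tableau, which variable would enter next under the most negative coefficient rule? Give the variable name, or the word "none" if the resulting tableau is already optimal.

x4

Pivot element 5. New z-row = old z-row − (-3)·(row 2/5).
Updated z-row coefficients: x1: 0, x2: -31/5, x3: -19/5, x4: -8, x5: -6, s1: 0, s2: 3/5, s3: 0.
The most negative is -8 in column x4, so x4 would enter next.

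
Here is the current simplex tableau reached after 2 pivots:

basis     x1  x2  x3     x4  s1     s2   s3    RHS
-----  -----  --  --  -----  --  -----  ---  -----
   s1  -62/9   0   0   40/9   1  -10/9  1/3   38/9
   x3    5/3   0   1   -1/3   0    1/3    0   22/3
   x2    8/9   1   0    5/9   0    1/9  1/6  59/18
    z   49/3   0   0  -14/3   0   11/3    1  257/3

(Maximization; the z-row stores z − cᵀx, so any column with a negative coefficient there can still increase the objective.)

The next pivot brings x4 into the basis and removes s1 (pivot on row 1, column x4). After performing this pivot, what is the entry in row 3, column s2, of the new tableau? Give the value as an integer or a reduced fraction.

1/4

Pivot element is row 1, column x4: 40/9.
Normalize row 1: new (row 1, s2) = (-10/9)/(40/9) = -1/4.
row 3 ← row 3 − (5/9)·(new row 1): 1/9 − (5/9)·(-1/4) = 1/4.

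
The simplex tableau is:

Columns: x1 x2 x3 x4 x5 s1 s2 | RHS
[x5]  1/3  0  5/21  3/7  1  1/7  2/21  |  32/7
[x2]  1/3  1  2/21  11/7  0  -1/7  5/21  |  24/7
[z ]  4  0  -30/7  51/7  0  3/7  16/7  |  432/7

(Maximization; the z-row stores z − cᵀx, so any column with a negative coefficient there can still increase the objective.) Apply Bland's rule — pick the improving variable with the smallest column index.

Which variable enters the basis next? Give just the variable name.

x3

Objective-row coefficients: x1: 4, x2: 0, x3: -30/7, x4: 51/7, x5: 0, s1: 3/7, s2: 16/7.
Improving columns: x3. Bland's rule picks the smallest column index → x3.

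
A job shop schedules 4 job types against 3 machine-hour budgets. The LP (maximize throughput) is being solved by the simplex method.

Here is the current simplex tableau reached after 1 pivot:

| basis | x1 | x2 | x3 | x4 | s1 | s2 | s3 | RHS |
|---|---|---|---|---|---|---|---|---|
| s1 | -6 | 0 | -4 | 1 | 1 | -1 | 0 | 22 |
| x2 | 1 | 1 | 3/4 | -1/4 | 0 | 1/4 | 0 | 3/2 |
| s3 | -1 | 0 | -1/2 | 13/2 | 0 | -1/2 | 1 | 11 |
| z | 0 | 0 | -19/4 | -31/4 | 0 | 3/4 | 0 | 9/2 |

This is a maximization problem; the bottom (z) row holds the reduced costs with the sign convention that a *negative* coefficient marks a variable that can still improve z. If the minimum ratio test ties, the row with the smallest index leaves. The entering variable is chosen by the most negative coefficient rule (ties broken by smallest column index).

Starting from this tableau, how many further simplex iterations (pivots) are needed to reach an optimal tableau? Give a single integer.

2

pivot: x4 in, s3 out → z = 229/13
pivot: x3 in, x2 out → z = 602/19
No improving column remains; optimal.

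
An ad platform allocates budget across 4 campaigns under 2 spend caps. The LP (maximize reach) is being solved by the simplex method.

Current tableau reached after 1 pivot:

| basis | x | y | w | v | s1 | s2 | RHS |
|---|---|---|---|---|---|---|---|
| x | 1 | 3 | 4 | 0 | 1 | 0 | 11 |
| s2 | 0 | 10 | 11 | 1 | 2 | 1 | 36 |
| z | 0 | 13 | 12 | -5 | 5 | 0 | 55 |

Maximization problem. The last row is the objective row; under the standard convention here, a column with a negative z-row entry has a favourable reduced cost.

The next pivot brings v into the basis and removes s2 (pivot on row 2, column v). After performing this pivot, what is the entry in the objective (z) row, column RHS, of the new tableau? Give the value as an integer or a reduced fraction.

235

Pivot element is row 2, column v: 1.
Normalize row 2: new (row 2, RHS) = 36/1 = 36.
z-row ← z-row − (-5)·(new row 2): 55 − (-5)·36 = 235.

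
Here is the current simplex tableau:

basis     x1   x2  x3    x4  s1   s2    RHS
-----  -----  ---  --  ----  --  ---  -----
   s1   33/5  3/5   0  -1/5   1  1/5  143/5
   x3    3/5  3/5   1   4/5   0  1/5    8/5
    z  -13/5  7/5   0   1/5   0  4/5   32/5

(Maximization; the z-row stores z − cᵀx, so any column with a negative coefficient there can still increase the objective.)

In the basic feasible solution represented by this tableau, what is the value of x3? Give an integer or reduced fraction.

x3 is basic (row 2); its value is the RHS of that row: 8/5.

8/5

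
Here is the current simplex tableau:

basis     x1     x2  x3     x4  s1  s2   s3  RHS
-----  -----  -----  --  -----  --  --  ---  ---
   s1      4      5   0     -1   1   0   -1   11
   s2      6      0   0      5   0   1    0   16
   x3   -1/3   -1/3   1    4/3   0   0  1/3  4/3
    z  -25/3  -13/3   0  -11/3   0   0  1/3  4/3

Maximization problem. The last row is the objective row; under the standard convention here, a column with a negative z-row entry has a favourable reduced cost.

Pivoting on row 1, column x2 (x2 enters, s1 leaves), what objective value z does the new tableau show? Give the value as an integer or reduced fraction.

163/15

Minimum ratio for x2: 11/5 = 11/5.
z changes by −(z-row coeff of x2)·ratio = −(-13/3)·(11/5) = 143/15.
New z = 4/3 + (143/15) = 163/15.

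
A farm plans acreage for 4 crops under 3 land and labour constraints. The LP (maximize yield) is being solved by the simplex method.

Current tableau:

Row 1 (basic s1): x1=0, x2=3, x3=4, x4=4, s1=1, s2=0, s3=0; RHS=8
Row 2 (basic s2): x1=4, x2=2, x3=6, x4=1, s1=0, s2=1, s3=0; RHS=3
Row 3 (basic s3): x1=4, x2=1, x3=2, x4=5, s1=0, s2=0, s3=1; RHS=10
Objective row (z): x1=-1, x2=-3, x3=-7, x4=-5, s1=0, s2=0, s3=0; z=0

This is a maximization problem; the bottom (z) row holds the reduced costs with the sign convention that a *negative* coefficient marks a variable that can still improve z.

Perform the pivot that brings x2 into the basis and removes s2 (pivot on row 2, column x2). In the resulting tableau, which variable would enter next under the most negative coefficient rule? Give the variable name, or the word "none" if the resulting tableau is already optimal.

x4

Pivot element 2. New z-row = old z-row − (-3)·(row 2/2).
Updated z-row coefficients: x1: 5, x2: 0, x3: 2, x4: -7/2, s1: 0, s2: 3/2, s3: 0.
The most negative is -7/2 in column x4, so x4 would enter next.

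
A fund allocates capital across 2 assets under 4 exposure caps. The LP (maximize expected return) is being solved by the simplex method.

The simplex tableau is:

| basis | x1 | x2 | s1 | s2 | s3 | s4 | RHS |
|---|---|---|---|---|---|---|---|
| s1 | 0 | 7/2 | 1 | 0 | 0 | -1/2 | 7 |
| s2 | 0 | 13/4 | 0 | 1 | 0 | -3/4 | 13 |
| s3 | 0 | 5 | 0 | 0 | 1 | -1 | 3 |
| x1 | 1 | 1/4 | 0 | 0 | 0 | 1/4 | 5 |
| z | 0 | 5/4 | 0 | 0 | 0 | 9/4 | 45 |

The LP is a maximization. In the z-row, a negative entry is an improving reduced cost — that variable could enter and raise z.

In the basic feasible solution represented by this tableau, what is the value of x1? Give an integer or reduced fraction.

5

x1 is basic (row 4); its value is the RHS of that row: 5.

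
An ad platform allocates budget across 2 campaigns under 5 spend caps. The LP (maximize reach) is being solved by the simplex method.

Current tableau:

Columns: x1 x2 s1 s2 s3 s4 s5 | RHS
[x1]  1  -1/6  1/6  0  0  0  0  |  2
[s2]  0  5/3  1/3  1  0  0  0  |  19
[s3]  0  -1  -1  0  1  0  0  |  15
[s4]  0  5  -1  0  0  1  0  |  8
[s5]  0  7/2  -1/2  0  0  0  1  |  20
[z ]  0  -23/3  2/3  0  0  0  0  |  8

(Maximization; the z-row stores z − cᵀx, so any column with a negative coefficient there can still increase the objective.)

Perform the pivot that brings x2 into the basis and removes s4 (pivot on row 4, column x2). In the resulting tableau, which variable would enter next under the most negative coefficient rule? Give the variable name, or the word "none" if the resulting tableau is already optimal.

Pivot element 5. New z-row = old z-row − (-23/3)·(row 4/5).
Updated z-row coefficients: x1: 0, x2: 0, s1: -13/15, s2: 0, s3: 0, s4: 23/15, s5: 0.
The most negative is -13/15 in column s1, so s1 would enter next.

s1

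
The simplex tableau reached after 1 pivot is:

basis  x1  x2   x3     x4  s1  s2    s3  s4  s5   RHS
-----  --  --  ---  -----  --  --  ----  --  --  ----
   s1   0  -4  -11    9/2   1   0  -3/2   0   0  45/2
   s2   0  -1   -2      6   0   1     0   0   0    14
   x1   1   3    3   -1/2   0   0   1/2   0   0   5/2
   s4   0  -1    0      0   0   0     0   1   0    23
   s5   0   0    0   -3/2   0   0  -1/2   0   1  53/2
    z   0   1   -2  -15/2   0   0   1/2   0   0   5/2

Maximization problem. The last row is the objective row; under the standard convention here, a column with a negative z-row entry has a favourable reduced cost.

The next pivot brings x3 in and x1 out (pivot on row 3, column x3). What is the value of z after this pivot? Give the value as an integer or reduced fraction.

Minimum ratio for x3: (5/2)/3 = 5/6.
z changes by −(z-row coeff of x3)·ratio = −(-2)·(5/6) = 5/3.
New z = 5/2 + (5/3) = 25/6.

25/6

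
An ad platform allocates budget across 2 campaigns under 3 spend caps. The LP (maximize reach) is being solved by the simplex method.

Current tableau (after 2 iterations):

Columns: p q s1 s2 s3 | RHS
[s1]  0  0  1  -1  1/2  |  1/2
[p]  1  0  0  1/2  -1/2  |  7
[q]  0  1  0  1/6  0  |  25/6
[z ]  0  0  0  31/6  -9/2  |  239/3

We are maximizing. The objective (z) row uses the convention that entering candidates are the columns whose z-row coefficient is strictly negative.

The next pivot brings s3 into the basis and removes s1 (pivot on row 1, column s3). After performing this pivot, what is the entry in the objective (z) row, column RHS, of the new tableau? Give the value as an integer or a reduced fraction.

505/6

Pivot element is row 1, column s3: 1/2.
Normalize row 1: new (row 1, RHS) = (1/2)/(1/2) = 1.
z-row ← z-row − (-9/2)·(new row 1): 239/3 − (-9/2)·1 = 505/6.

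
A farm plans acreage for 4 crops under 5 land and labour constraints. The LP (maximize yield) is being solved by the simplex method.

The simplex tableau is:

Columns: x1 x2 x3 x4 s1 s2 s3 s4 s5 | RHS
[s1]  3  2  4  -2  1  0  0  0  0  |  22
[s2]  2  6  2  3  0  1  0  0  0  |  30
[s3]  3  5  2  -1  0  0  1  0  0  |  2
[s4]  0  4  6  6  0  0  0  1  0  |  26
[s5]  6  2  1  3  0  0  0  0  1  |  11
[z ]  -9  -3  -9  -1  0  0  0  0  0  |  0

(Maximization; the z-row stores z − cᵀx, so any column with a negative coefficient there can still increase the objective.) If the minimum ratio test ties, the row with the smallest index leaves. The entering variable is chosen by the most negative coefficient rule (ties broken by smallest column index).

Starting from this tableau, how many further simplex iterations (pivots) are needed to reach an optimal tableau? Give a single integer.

pivot: x1 in, s3 out → z = 6
pivot: x4 in, s5 out → z = 58/5
pivot: x3 in, s4 out → z = 43/2
No improving column remains; optimal.

3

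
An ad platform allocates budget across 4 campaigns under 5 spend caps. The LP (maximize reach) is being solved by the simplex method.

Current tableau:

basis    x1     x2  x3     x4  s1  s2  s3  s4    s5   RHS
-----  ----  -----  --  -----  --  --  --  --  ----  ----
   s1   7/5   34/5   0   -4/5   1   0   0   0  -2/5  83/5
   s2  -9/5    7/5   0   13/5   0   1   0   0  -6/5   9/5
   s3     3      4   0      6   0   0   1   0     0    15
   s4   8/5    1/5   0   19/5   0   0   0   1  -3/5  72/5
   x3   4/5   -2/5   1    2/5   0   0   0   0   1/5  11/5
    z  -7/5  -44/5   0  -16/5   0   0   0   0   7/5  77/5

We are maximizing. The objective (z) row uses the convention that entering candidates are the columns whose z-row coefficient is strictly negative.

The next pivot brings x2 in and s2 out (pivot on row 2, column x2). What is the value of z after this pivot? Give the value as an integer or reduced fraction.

187/7

Minimum ratio for x2: (9/5)/(7/5) = 9/7.
z changes by −(z-row coeff of x2)·ratio = −(-44/5)·(9/7) = 396/35.
New z = 77/5 + (396/35) = 187/7.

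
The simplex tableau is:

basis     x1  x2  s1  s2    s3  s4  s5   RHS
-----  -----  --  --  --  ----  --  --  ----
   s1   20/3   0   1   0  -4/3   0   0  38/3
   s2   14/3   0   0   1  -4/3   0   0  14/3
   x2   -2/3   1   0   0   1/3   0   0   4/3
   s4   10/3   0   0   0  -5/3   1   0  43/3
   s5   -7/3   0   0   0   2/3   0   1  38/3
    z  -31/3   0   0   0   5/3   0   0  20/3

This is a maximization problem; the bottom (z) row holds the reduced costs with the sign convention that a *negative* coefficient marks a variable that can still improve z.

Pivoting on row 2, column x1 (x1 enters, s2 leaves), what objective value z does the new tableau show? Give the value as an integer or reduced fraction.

Minimum ratio for x1: (14/3)/(14/3) = 1.
z changes by −(z-row coeff of x1)·ratio = −(-31/3)·1 = 31/3.
New z = 20/3 + (31/3) = 17.

17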